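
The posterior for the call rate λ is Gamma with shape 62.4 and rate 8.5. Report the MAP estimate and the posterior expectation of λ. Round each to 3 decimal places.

MAP estimate = 7.224, posterior expectation = 7.341

Mode = (α−1)/β = 61.4/8.5 = 7.224.
Mean = α/β = 62.4/8.5 = 7.341.
Right-skewed posterior ⇒ mode < mean.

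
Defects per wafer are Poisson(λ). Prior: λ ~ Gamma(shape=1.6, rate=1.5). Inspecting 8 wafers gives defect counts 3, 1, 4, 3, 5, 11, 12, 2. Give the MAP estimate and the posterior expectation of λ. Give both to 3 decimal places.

Σ counts = 41. Posterior: Gamma(shape = 1.6+41 = 42.6, rate = 1.5+8 = 9.5).
Mode = (α−1)/β = 41.6/9.5 = 4.379.
Mean = α/β = 42.6/9.5 = 4.484.
Mean > mode: the posterior has a right tail.

λ_MAP = 4.379, E[λ|data] = 4.484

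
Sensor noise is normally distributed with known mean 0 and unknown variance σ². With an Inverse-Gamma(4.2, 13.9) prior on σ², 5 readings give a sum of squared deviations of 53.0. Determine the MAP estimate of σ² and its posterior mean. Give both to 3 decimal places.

MAP = 5.247; posterior mean = 7.088

Posterior: Inverse-Gamma(shape = 4.2+5/2 = 6.7, scale = 13.9+53.0/2 = 40.4).
Mode = β/(α+1) = 40.4/7.7 = 5.247.
Mean = β/(α−1) = 40.4/5.7 = 7.088.
The posterior is right-skewed, so the mean exceeds the mode.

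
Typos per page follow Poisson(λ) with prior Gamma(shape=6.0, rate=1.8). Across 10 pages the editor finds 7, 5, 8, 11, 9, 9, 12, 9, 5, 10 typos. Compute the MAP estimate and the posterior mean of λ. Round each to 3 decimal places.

Σ counts = 85. Posterior: Gamma(shape = 6.0+85 = 91.0, rate = 1.8+10 = 11.8).
Mode = (α−1)/β = 90.0/11.8 = 7.627.
Mean = α/β = 91.0/11.8 = 7.712.

MAP estimate = 7.627, posterior mean = 7.712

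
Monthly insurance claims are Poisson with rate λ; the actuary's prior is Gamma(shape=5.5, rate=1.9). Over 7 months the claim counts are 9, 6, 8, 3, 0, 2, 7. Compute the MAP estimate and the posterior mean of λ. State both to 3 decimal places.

Σ counts = 35. Posterior: Gamma(shape = 5.5+35 = 40.5, rate = 1.9+7 = 8.9).
Mode = (α−1)/β = 39.5/8.9 = 4.438.
Mean = α/β = 40.5/8.9 = 4.551.
The posterior is right-skewed, so the mean exceeds the mode.

MAP = 4.438, posterior mean = 4.551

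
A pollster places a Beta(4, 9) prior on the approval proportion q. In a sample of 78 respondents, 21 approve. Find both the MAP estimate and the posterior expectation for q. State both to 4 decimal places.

q_MAP = 0.2697, E[q|data] = 0.2747

Posterior: Beta(4+21, 9+57) = Beta(25, 66).
Mode = (25−1)/(25+66−2) = 24/89 = 0.2697.
Mean = 25/(25+66) = 25/91 = 0.2747.
Right-skewed posterior ⇒ mode < mean.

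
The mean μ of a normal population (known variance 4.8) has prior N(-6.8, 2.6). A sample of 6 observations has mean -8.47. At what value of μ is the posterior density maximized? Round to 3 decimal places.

Posterior for μ is Normal. Precision-weighted mean: (1/2.6·-6.8 + 6/4.8·-8.47) / (1/2.6 + 6/4.8) = -8.077.
A Normal posterior is symmetric, so mode = mean.
This is the posterior mode — the MAP estimate.

-8.077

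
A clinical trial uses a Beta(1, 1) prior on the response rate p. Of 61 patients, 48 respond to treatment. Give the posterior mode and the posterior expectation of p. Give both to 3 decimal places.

p_MAP = 0.787, E[p|data] = 0.778

Posterior: Beta(1+48, 1+13) = Beta(49, 14).
Mode = (49−1)/(49+14−2) = 48/61 = 0.787.
Mean = 49/(49+14) = 49/63 = 0.778.
Mode > mean: the posterior has a left tail.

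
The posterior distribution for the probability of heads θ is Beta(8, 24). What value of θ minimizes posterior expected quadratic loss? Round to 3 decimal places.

Mode = (8−1)/(8+24−2) = 7/30 = 0.233.
Mean = 8/(8+24) = 8/32 = 0.250.
Quadratic loss ⇒ the optimal estimator is the posterior mean.

0.250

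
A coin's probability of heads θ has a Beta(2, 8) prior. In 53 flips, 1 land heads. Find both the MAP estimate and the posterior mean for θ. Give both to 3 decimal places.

MAP = 0.033, posterior mean = 0.048

Posterior: Beta(2+1, 8+52) = Beta(3, 60).
Mode = (3−1)/(3+60−2) = 2/61 = 0.033.
Mean = 3/(3+60) = 3/63 = 0.048.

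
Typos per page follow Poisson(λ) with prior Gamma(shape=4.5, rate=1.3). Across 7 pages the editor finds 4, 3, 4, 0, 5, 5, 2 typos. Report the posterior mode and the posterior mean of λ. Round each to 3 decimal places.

Σ counts = 23. Posterior: Gamma(shape = 4.5+23 = 27.5, rate = 1.3+7 = 8.3).
Mode = (α−1)/β = 26.5/8.3 = 3.193.
Mean = α/β = 27.5/8.3 = 3.313.

MAP = 3.193; posterior mean = 3.313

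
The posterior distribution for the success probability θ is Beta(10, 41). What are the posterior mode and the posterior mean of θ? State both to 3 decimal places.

MAP = 0.184, posterior mean = 0.196

Mode = (10−1)/(10+41−2) = 9/49 = 0.184.
Mean = 10/(10+41) = 10/51 = 0.196.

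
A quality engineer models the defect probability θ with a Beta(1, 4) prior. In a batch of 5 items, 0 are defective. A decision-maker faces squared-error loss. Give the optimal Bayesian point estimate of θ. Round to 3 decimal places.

0.100

Posterior: Beta(1+0, 4+5) = Beta(1, 9).
Since α = 1 ≤ 1 and β > 1, the Beta density is monotone decreasing on [0,1]; the mode is at 0.
Mean = 1/(1+9) = 0.100.
Squared-error loss ⇒ the optimal estimator is the posterior mean.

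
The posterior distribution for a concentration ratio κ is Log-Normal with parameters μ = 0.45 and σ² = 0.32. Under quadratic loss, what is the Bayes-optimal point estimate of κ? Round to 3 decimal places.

Mode = exp(μ − σ²) = exp(0.13) = 1.139.
Mean = exp(μ + σ²/2) = exp(0.610) = 1.840.
Quadratic loss ⇒ the optimal estimator is the posterior mean.

1.840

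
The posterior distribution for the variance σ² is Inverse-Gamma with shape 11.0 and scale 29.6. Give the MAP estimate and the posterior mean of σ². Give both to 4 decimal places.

MAP: 2.4667. Posterior mean: 2.9600.

Mode = β/(α+1) = 29.6/12.0 = 2.4667.
Mean = β/(α−1) = 29.6/10.0 = 2.9600.
The posterior is right-skewed, so the mean exceeds the mode.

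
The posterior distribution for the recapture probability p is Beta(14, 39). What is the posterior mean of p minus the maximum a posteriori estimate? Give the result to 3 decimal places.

Mode = (14−1)/(14+39−2) = 13/51 = 0.255.
Mean = 14/(14+39) = 14/53 = 0.264.
Difference = 0.264 − 0.255 = 0.009.
Right-skewed posterior ⇒ mode < mean.

0.009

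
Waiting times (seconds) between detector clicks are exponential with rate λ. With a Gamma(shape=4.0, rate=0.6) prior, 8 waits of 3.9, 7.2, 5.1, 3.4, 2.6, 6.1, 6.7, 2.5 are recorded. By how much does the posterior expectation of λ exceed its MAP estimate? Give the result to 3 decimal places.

Σ times = 37.5. Posterior: Gamma(shape = 4.0+8 = 12.0, rate = 0.6+37.5 = 38.1).
Mode = (α−1)/β = 11.0/38.1 = 0.289.
Mean = α/β = 12.0/38.1 = 0.315.
Difference = 0.315 − 0.289 = 0.026.
Mean > mode: the posterior has a right tail.

0.026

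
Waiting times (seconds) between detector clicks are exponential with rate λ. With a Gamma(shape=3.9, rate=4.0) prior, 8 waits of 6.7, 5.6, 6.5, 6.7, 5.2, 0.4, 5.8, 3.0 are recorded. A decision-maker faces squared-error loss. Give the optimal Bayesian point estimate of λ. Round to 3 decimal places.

0.271

Σ times = 39.9. Posterior: Gamma(shape = 3.9+8 = 11.9, rate = 4.0+39.9 = 43.9).
Mode = (α−1)/β = 10.9/43.9 = 0.248.
Mean = α/β = 11.9/43.9 = 0.271.
Squared-error loss ⇒ the optimal estimator is the posterior mean.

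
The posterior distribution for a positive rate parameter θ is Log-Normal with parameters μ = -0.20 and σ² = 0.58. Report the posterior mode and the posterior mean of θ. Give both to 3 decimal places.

Mode = exp(μ − σ²) = exp(-0.78) = 0.458.
Mean = exp(μ + σ²/2) = exp(0.090) = 1.094.
Right-skewed posterior ⇒ mode < mean.

MAP = 0.458; posterior mean = 1.094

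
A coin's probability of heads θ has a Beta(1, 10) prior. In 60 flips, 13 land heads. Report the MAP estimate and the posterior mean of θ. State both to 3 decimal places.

MAP = 0.188; posterior mean = 0.197

Posterior: Beta(1+13, 10+47) = Beta(14, 57).
Mode = (14−1)/(14+57−2) = 13/69 = 0.188.
Mean = 14/(14+57) = 14/71 = 0.197.
The posterior is right-skewed, so the mean exceeds the mode.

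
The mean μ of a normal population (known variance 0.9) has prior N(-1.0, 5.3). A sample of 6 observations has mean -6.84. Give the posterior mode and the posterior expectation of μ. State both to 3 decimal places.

Posterior for μ is Normal. Precision-weighted mean: (1/5.3·-1.0 + 6/0.9·-6.84) / (1/5.3 + 6/0.9) = -6.679.
A Normal posterior is symmetric, so mode = mean.

MAP = -6.679; posterior mean = -6.679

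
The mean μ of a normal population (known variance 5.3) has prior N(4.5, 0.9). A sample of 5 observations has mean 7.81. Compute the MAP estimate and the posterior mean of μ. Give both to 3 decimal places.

MAP = 6.020, posterior mean = 6.020

Posterior for μ is Normal. Precision-weighted mean: (1/0.9·4.5 + 5/5.3·7.81) / (1/0.9 + 5/5.3) = 6.020.
A Normal posterior is symmetric, so mode = mean.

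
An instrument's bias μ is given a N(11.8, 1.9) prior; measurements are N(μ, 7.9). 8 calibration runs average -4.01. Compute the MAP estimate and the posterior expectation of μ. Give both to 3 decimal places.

MAP: 1.397. Posterior mean: 1.397.

Posterior for μ is Normal. Precision-weighted mean: (1/1.9·11.8 + 8/7.9·-4.01) / (1/1.9 + 8/7.9) = 1.397.
A Normal posterior is symmetric, so mode = mean.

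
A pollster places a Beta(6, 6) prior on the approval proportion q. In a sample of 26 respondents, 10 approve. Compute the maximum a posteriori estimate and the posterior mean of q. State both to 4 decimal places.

MAP: 0.4167. Posterior mean: 0.4211.

Posterior: Beta(6+10, 6+16) = Beta(16, 22).
Mode = (16−1)/(16+22−2) = 15/36 = 0.4167.
Mean = 16/(16+22) = 16/38 = 0.4211.
The posterior is right-skewed, so the mean exceeds the mode.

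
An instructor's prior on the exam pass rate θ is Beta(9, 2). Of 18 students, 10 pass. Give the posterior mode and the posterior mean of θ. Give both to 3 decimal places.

Posterior: Beta(9+10, 2+8) = Beta(19, 10).
Mode = (19−1)/(19+10−2) = 18/27 = 0.667.
Mean = 19/(19+10) = 19/29 = 0.655.
The mean is pulled below the mode by the posterior's left skew.

MAP = 0.667, posterior mean = 0.655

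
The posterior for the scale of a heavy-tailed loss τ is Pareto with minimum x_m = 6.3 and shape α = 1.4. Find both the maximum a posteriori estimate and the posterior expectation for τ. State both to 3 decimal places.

maximum a posteriori estimate = 6.300, posterior expectation = 22.050

The Pareto density is strictly decreasing on [x_m, ∞), so the mode is x_m = 6.300.
Mean = α·x_m/(α−1) = 1.4·6.3/0.4 = 22.050.
Right-skewed posterior ⇒ mode < mean.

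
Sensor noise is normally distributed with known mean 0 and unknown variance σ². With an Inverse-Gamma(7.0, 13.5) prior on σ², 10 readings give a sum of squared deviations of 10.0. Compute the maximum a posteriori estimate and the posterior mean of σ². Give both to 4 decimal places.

Posterior: Inverse-Gamma(shape = 7.0+10/2 = 12.0, scale = 13.5+10.0/2 = 18.5).
Mode = β/(α+1) = 18.5/13.0 = 1.4231.
Mean = β/(α−1) = 18.5/11.0 = 1.6818.

maximum a posteriori estimate = 1.4231, posterior mean = 1.6818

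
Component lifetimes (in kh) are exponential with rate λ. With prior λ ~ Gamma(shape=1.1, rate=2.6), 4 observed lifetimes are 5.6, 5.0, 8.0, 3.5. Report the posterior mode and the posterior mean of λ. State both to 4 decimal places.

λ_MAP = 0.1660, E[λ|data] = 0.2065

Σ times = 22.1. Posterior: Gamma(shape = 1.1+4 = 5.1, rate = 2.6+22.1 = 24.7).
Mode = (α−1)/β = 4.1/24.7 = 0.1660.
Mean = α/β = 5.1/24.7 = 0.2065.
Right-skewed posterior ⇒ mode < mean.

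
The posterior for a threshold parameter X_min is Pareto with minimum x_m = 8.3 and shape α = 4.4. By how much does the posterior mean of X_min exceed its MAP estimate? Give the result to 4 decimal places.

The Pareto density is strictly decreasing on [x_m, ∞), so the mode is x_m = 8.3000.
Mean = α·x_m/(α−1) = 4.4·8.3/3.4 = 10.7412.
Difference = 10.7412 − 8.3000 = 2.4412.
Mean > mode: the posterior has a right tail.

2.4412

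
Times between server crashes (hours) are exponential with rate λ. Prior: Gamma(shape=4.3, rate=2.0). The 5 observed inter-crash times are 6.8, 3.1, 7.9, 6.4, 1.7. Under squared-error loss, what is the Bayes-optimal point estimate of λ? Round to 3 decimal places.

0.333

Σ times = 25.9. Posterior: Gamma(shape = 4.3+5 = 9.3, rate = 2.0+25.9 = 27.9).
Mode = (α−1)/β = 8.3/27.9 = 0.297.
Mean = α/β = 9.3/27.9 = 0.333.
Squared-error loss ⇒ the optimal estimator is the posterior mean.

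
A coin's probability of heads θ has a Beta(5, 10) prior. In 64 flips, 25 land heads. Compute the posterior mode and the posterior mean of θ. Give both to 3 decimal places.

MAP: 0.377. Posterior mean: 0.380.

Posterior: Beta(5+25, 10+39) = Beta(30, 49).
Mode = (30−1)/(30+49−2) = 29/77 = 0.377.
Mean = 30/(30+49) = 30/79 = 0.380.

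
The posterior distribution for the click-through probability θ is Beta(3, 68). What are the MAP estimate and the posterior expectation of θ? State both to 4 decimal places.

MAP estimate = 0.0290, posterior expectation = 0.0423

Mode = (3−1)/(3+68−2) = 2/69 = 0.0290.
Mean = 3/(3+68) = 3/71 = 0.0423.
The posterior is right-skewed, so the mean exceeds the mode.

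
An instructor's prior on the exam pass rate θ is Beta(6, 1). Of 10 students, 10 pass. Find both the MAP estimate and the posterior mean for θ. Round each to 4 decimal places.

Posterior: Beta(6+10, 1+0) = Beta(16, 1).
Since β = 1 ≤ 1 and α > 1, the Beta density is monotone increasing on [0,1]; the mode is at 1.
Mean = 16/(16+1) = 0.9412.
The mean is pulled below the mode by the posterior's left skew.

MAP = 1.0000; posterior mean = 0.9412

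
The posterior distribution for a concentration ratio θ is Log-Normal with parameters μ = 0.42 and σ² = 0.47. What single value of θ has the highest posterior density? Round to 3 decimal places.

Mode = exp(μ − σ²) = exp(-0.05) = 0.951.
Mean = exp(μ + σ²/2) = exp(0.655) = 1.925.
This is the posterior mode — the MAP estimate.

0.951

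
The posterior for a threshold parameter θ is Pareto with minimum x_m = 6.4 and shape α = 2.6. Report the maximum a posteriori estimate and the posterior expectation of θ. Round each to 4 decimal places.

maximum a posteriori estimate = 6.4000, posterior expectation = 10.4000

The Pareto density is strictly decreasing on [x_m, ∞), so the mode is x_m = 6.4000.
Mean = α·x_m/(α−1) = 2.6·6.4/1.6 = 10.4000.
The posterior is right-skewed, so the mean exceeds the mode.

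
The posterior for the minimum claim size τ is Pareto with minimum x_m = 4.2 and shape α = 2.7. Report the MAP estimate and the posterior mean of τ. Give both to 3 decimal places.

The Pareto density is strictly decreasing on [x_m, ∞), so the mode is x_m = 4.200.
Mean = α·x_m/(α−1) = 2.7·4.2/1.7 = 6.671.

MAP: 4.200. Posterior mean: 6.671.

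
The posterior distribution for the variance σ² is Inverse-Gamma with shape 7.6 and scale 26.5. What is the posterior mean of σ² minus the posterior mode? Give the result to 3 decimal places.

Mode = β/(α+1) = 26.5/8.6 = 3.081.
Mean = β/(α−1) = 26.5/6.6 = 4.015.
Difference = 4.015 − 3.081 = 0.934.
The mean is pulled above the mode by the posterior's right skew.

0.934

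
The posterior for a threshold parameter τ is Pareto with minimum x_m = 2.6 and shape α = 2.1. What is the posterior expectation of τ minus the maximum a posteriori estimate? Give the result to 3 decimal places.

The Pareto density is strictly decreasing on [x_m, ∞), so the mode is x_m = 2.600.
Mean = α·x_m/(α−1) = 2.1·2.6/1.1 = 4.964.
Difference = 4.964 − 2.600 = 2.364.

2.364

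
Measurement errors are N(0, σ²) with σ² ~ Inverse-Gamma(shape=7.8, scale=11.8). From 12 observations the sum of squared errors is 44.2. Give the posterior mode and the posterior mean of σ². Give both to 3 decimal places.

MAP = 2.291, posterior mean = 2.648

Posterior: Inverse-Gamma(shape = 7.8+12/2 = 13.8, scale = 11.8+44.2/2 = 33.9).
Mode = β/(α+1) = 33.9/14.8 = 2.291.
Mean = β/(α−1) = 33.9/12.8 = 2.648.
The posterior is right-skewed, so the mean exceeds the mode.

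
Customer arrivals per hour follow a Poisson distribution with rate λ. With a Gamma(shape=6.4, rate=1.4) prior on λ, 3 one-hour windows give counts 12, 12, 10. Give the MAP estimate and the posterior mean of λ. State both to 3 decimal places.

λ_MAP = 8.955, E[λ|data] = 9.182

Σ counts = 34. Posterior: Gamma(shape = 6.4+34 = 40.4, rate = 1.4+3 = 4.4).
Mode = (α−1)/β = 39.4/4.4 = 8.955.
Mean = α/β = 40.4/4.4 = 9.182.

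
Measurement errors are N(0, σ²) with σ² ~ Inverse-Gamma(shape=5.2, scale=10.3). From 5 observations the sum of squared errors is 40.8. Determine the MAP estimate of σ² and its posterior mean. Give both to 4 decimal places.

Posterior: Inverse-Gamma(shape = 5.2+5/2 = 7.7, scale = 10.3+40.8/2 = 30.7).
Mode = β/(α+1) = 30.7/8.7 = 3.5287.
Mean = β/(α−1) = 30.7/6.7 = 4.5821.

MAP = 3.5287; posterior mean = 4.5821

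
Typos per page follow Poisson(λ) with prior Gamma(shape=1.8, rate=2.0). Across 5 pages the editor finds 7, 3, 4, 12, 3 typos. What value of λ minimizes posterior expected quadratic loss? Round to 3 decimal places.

4.400

Σ counts = 29. Posterior: Gamma(shape = 1.8+29 = 30.8, rate = 2.0+5 = 7.0).
Mode = (α−1)/β = 29.8/7.0 = 4.257.
Mean = α/β = 30.8/7.0 = 4.400.
Quadratic loss ⇒ the optimal estimator is the posterior mean.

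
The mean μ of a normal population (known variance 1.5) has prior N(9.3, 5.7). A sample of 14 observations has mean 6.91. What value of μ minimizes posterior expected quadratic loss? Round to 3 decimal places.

6.954

Posterior for μ is Normal. Precision-weighted mean: (1/5.7·9.3 + 14/1.5·6.91) / (1/5.7 + 14/1.5) = 6.954.
A Normal posterior is symmetric, so mode = mean.
Quadratic loss ⇒ the optimal estimator is the posterior mean.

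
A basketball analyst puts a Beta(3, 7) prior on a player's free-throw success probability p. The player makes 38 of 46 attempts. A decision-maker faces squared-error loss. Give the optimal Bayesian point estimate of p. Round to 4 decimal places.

Posterior: Beta(3+38, 7+8) = Beta(41, 15).
Mode = (41−1)/(41+15−2) = 40/54 = 0.7407.
Mean = 41/(41+15) = 41/56 = 0.7321.
Squared-error loss ⇒ the optimal estimator is the posterior mean.

0.7321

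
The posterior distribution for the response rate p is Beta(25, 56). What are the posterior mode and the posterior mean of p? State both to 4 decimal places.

MAP = 0.3038, posterior mean = 0.3086

Mode = (25−1)/(25+56−2) = 24/79 = 0.3038.
Mean = 25/(25+56) = 25/81 = 0.3086.
Mean > mode: the posterior has a right tail.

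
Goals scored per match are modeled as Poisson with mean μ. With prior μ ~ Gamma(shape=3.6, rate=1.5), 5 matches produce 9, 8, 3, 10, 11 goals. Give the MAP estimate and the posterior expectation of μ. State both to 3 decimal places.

MAP: 6.708. Posterior mean: 6.862.

Σ counts = 41. Posterior: Gamma(shape = 3.6+41 = 44.6, rate = 1.5+5 = 6.5).
Mode = (α−1)/β = 43.6/6.5 = 6.708.
Mean = α/β = 44.6/6.5 = 6.862.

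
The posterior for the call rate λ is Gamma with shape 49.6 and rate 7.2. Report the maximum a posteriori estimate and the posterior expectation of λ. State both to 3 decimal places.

MAP: 6.750. Posterior mean: 6.889.

Mode = (α−1)/β = 48.6/7.2 = 6.750.
Mean = α/β = 49.6/7.2 = 6.889.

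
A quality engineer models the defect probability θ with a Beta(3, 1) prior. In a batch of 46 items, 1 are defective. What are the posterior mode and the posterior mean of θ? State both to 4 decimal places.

θ_MAP = 0.0625, E[θ|data] = 0.0800

Posterior: Beta(3+1, 1+45) = Beta(4, 46).
Mode = (4−1)/(4+46−2) = 3/48 = 0.0625.
Mean = 4/(4+46) = 4/50 = 0.0800.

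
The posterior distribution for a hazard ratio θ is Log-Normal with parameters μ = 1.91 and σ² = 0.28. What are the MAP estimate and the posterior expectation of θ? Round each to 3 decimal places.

Mode = exp(μ − σ²) = exp(1.63) = 5.104.
Mean = exp(μ + σ²/2) = exp(2.050) = 7.768.

MAP = 5.104, posterior mean = 7.768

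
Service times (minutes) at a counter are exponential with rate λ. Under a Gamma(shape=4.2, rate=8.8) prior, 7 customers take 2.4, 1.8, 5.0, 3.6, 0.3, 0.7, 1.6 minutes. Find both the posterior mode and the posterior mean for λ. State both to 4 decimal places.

MAP: 0.4215. Posterior mean: 0.4628.

Σ times = 15.4. Posterior: Gamma(shape = 4.2+7 = 11.2, rate = 8.8+15.4 = 24.2).
Mode = (α−1)/β = 10.2/24.2 = 0.4215.
Mean = α/β = 11.2/24.2 = 0.4628.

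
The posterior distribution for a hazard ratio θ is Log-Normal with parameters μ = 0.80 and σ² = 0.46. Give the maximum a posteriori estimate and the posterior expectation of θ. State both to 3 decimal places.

Mode = exp(μ − σ²) = exp(0.34) = 1.405.
Mean = exp(μ + σ²/2) = exp(1.030) = 2.801.
The mean is pulled above the mode by the posterior's right skew.

MAP: 1.405. Posterior mean: 2.801.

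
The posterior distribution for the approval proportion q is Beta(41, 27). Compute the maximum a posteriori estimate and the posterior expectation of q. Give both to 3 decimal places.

Mode = (41−1)/(41+27−2) = 40/66 = 0.606.
Mean = 41/(41+27) = 41/68 = 0.603.

maximum a posteriori estimate = 0.606, posterior expectation = 0.603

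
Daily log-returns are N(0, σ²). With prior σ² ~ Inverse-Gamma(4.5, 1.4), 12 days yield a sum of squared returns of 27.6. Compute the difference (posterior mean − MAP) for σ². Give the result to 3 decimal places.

0.278

Posterior: Inverse-Gamma(shape = 4.5+12/2 = 10.5, scale = 1.4+27.6/2 = 15.2).
Mode = β/(α+1) = 15.2/11.5 = 1.322.
Mean = β/(α−1) = 15.2/9.5 = 1.600.
Difference = 1.600 − 1.322 = 0.278.
The mean is pulled above the mode by the posterior's right skew.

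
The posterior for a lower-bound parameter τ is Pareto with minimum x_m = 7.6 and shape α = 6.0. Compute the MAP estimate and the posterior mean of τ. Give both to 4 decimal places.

MAP = 7.6000, posterior mean = 9.1200

The Pareto density is strictly decreasing on [x_m, ∞), so the mode is x_m = 7.6000.
Mean = α·x_m/(α−1) = 6.0·7.6/5.0 = 9.1200.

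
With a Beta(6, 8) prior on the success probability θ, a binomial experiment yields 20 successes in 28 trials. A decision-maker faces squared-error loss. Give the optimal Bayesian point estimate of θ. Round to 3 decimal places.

Posterior: Beta(6+20, 8+8) = Beta(26, 16).
Mode = (26−1)/(26+16−2) = 25/40 = 0.625.
Mean = 26/(26+16) = 26/42 = 0.619.
Squared-error loss ⇒ the optimal estimator is the posterior mean.

0.619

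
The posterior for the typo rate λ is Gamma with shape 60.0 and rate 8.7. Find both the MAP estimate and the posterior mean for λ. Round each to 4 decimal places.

Mode = (α−1)/β = 59.0/8.7 = 6.7816.
Mean = α/β = 60.0/8.7 = 6.8966.
Mean > mode: the posterior has a right tail.

MAP estimate = 6.7816, posterior mean = 6.8966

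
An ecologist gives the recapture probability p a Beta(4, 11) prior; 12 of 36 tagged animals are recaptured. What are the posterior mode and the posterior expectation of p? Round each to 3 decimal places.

Posterior: Beta(4+12, 11+24) = Beta(16, 35).
Mode = (16−1)/(16+35−2) = 15/49 = 0.306.
Mean = 16/(16+35) = 16/51 = 0.314.
The mean is pulled above the mode by the posterior's right skew.

MAP = 0.306, posterior mean = 0.314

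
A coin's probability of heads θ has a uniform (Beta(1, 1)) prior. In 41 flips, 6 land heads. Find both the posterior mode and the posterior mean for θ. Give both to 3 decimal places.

Posterior: Beta(1+6, 1+35) = Beta(7, 36).
Mode = (7−1)/(7+36−2) = 6/41 = 0.146.
With a flat prior the MAP equals the MLE, 6/41.
Mean = 7/(7+36) = 7/43 = 0.163.

MAP = 0.146; posterior mean = 0.163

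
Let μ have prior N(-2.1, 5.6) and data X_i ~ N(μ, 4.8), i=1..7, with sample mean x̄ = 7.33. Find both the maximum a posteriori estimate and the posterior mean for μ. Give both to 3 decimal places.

maximum a posteriori estimate = 6.301, posterior mean = 6.301

Posterior for μ is Normal. Precision-weighted mean: (1/5.6·-2.1 + 7/4.8·7.33) / (1/5.6 + 7/4.8) = 6.301.
A Normal posterior is symmetric, so mode = mean.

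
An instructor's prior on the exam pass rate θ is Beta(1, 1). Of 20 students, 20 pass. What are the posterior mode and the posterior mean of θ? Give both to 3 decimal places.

Posterior: Beta(1+20, 1+0) = Beta(21, 1).
Since β = 1 ≤ 1 and α > 1, the Beta density is monotone increasing on [0,1]; the mode is at 1.
Mean = 21/(21+1) = 0.955.
The posterior is left-skewed, so the mode exceeds the mean.

MAP = 1.000; posterior mean = 0.955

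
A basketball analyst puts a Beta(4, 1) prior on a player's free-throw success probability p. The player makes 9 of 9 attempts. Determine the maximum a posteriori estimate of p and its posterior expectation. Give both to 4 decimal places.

p_MAP = 1.0000, E[p|data] = 0.9286

Posterior: Beta(4+9, 1+0) = Beta(13, 1).
Since β = 1 ≤ 1 and α > 1, the Beta density is monotone increasing on [0,1]; the mode is at 1.
Mean = 13/(13+1) = 0.9286.
Left-skewed posterior ⇒ mean < mode.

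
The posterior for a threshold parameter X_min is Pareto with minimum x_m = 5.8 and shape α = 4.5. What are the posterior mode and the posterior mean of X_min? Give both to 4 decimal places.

posterior mode = 5.8000, posterior mean = 7.4571

The Pareto density is strictly decreasing on [x_m, ∞), so the mode is x_m = 5.8000.
Mean = α·x_m/(α−1) = 4.5·5.8/3.5 = 7.4571.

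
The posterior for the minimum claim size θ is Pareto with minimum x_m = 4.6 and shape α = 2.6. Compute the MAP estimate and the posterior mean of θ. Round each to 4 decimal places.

The Pareto density is strictly decreasing on [x_m, ∞), so the mode is x_m = 4.6000.
Mean = α·x_m/(α−1) = 2.6·4.6/1.6 = 7.4750.

MAP estimate = 4.6000, posterior mean = 7.4750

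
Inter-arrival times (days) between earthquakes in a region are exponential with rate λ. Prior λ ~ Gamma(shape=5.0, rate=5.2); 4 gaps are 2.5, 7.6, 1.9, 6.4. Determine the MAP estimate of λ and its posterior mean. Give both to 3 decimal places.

MAP: 0.339. Posterior mean: 0.381.

Σ times = 18.4. Posterior: Gamma(shape = 5.0+4 = 9.0, rate = 5.2+18.4 = 23.6).
Mode = (α−1)/β = 8.0/23.6 = 0.339.
Mean = α/β = 9.0/23.6 = 0.381.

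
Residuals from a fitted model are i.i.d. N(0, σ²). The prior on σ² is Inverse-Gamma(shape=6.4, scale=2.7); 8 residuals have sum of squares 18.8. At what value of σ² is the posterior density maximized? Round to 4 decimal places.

1.0614

Posterior: Inverse-Gamma(shape = 6.4+8/2 = 10.4, scale = 2.7+18.8/2 = 12.1).
Mode = β/(α+1) = 12.1/11.4 = 1.0614.
Mean = β/(α−1) = 12.1/9.4 = 1.2872.
This is the posterior mode — the MAP estimate.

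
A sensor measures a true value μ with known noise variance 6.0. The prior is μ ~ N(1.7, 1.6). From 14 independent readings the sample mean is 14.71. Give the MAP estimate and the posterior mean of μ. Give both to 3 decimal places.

Posterior for μ is Normal. Precision-weighted mean: (1/1.6·1.7 + 14/6.0·14.71) / (1/1.6 + 14/6.0) = 11.961.
A Normal posterior is symmetric, so mode = mean.

MAP = 11.961, posterior mean = 11.961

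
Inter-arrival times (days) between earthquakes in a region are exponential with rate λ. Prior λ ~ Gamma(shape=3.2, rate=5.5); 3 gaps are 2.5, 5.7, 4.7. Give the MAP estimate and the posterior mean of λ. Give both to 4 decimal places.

Σ times = 12.9. Posterior: Gamma(shape = 3.2+3 = 6.2, rate = 5.5+12.9 = 18.4).
Mode = (α−1)/β = 5.2/18.4 = 0.2826.
Mean = α/β = 6.2/18.4 = 0.3370.

MAP: 0.2826. Posterior mean: 0.3370.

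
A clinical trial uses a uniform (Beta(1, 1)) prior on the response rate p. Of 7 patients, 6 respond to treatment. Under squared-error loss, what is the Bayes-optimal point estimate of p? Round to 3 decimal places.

Posterior: Beta(1+6, 1+1) = Beta(7, 2).
Mode = (7−1)/(7+2−2) = 6/7 = 0.857.
With a flat prior the MAP equals the MLE, 6/7.
Mean = 7/(7+2) = 7/9 = 0.778.
Squared-error loss ⇒ the optimal estimator is the posterior mean.

0.778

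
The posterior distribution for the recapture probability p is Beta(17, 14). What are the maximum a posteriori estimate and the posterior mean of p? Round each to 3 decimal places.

p_MAP = 0.552, E[p|data] = 0.548

Mode = (17−1)/(17+14−2) = 16/29 = 0.552.
Mean = 17/(17+14) = 17/31 = 0.548.
The mean is pulled below the mode by the posterior's left skew.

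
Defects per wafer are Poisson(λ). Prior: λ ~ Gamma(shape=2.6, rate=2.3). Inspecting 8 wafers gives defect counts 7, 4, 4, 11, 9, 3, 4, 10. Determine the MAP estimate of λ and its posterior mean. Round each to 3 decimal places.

MAP estimate = 5.204, posterior mean = 5.301

Σ counts = 52. Posterior: Gamma(shape = 2.6+52 = 54.6, rate = 2.3+8 = 10.3).
Mode = (α−1)/β = 53.6/10.3 = 5.204.
Mean = α/β = 54.6/10.3 = 5.301.
The mean is pulled above the mode by the posterior's right skew.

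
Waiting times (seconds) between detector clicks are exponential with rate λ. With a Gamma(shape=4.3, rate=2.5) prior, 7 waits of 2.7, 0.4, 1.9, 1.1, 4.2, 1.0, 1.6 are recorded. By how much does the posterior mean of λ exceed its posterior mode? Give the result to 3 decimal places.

Σ times = 12.9. Posterior: Gamma(shape = 4.3+7 = 11.3, rate = 2.5+12.9 = 15.4).
Mode = (α−1)/β = 10.3/15.4 = 0.669.
Mean = α/β = 11.3/15.4 = 0.734.
Difference = 0.734 − 0.669 = 0.065.
The posterior is right-skewed, so the mean exceeds the mode.

0.065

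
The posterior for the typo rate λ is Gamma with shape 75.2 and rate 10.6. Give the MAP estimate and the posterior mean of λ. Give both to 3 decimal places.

MAP: 7.000. Posterior mean: 7.094.

Mode = (α−1)/β = 74.2/10.6 = 7.000.
Mean = α/β = 75.2/10.6 = 7.094.
The mean is pulled above the mode by the posterior's right skew.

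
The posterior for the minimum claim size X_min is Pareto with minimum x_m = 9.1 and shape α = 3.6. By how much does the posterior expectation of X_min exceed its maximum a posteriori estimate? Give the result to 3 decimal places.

3.500

The Pareto density is strictly decreasing on [x_m, ∞), so the mode is x_m = 9.100.
Mean = α·x_m/(α−1) = 3.6·9.1/2.6 = 12.600.
Difference = 12.600 − 9.100 = 3.500.
The mean is pulled above the mode by the posterior's right skew.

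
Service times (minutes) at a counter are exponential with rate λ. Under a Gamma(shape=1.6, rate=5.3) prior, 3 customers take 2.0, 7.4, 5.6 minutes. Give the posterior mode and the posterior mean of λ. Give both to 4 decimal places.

MAP = 0.1773, posterior mean = 0.2266

Σ times = 15.0. Posterior: Gamma(shape = 1.6+3 = 4.6, rate = 5.3+15.0 = 20.3).
Mode = (α−1)/β = 3.6/20.3 = 0.1773.
Mean = α/β = 4.6/20.3 = 0.2266.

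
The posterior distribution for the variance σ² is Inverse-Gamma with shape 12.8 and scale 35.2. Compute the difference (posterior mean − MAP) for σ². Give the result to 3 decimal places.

0.432

Mode = β/(α+1) = 35.2/13.8 = 2.551.
Mean = β/(α−1) = 35.2/11.8 = 2.983.
Difference = 2.983 − 2.551 = 0.432.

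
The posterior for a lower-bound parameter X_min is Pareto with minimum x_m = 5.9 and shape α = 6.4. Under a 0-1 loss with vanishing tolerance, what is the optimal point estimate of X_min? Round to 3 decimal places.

The Pareto density is strictly decreasing on [x_m, ∞), so the mode is x_m = 5.900.
Mean = α·x_m/(α−1) = 6.4·5.9/5.4 = 6.993.
This is the posterior mode — the MAP estimate.

5.900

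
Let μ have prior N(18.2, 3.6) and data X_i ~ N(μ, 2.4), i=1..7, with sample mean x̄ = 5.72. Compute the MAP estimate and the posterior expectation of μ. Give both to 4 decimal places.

Posterior for μ is Normal. Precision-weighted mean: (1/3.6·18.2 + 7/2.4·5.72) / (1/3.6 + 7/2.4) = 6.8052.
A Normal posterior is symmetric, so mode = mean.

MAP = 6.8052; posterior mean = 6.8052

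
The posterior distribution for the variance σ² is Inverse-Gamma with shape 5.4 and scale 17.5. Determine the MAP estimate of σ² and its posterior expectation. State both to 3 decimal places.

MAP = 2.734; posterior mean = 3.977

Mode = β/(α+1) = 17.5/6.4 = 2.734.
Mean = β/(α−1) = 17.5/4.4 = 3.977.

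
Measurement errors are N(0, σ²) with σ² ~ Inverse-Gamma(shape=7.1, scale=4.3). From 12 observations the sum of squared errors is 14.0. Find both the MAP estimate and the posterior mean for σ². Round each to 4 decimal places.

Posterior: Inverse-Gamma(shape = 7.1+12/2 = 13.1, scale = 4.3+14.0/2 = 11.3).
Mode = β/(α+1) = 11.3/14.1 = 0.8014.
Mean = β/(α−1) = 11.3/12.1 = 0.9339.

MAP estimate = 0.8014, posterior mean = 0.9339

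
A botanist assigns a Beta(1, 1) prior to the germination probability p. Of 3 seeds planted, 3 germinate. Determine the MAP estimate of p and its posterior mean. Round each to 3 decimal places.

Posterior: Beta(1+3, 1+0) = Beta(4, 1).
Since β = 1 ≤ 1 and α > 1, the Beta density is monotone increasing on [0,1]; the mode is at 1.
Mean = 4/(4+1) = 0.800.

MAP = 1.000, posterior mean = 0.800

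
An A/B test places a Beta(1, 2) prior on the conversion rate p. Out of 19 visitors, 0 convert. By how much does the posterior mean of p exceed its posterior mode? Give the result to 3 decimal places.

Posterior: Beta(1+0, 2+19) = Beta(1, 21).
Since α = 1 ≤ 1 and β > 1, the Beta density is monotone decreasing on [0,1]; the mode is at 0.
Mean = 1/(1+21) = 0.045.
Difference = 0.045 − 0.000 = 0.045.

0.045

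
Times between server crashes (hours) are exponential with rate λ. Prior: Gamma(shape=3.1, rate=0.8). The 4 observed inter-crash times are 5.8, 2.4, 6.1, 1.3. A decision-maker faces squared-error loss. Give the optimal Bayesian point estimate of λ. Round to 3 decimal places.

0.433

Σ times = 15.6. Posterior: Gamma(shape = 3.1+4 = 7.1, rate = 0.8+15.6 = 16.4).
Mode = (α−1)/β = 6.1/16.4 = 0.372.
Mean = α/β = 7.1/16.4 = 0.433.
Squared-error loss ⇒ the optimal estimator is the posterior mean.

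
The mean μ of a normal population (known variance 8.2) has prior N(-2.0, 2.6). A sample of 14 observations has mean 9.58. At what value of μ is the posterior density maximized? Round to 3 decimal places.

Posterior for μ is Normal. Precision-weighted mean: (1/2.6·-2.0 + 14/8.2·9.58) / (1/2.6 + 14/8.2) = 7.451.
A Normal posterior is symmetric, so mode = mean.
This is the posterior mode — the MAP estimate.

7.451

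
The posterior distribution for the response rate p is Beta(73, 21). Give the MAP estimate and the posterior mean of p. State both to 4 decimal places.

Mode = (73−1)/(73+21−2) = 72/92 = 0.7826.
Mean = 73/(73+21) = 73/94 = 0.7766.

MAP: 0.7826. Posterior mean: 0.7766.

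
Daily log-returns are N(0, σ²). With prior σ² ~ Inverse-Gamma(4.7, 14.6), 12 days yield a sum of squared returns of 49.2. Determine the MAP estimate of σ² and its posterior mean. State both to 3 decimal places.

MAP = 3.350, posterior mean = 4.041

Posterior: Inverse-Gamma(shape = 4.7+12/2 = 10.7, scale = 14.6+49.2/2 = 39.2).
Mode = β/(α+1) = 39.2/11.7 = 3.350.
Mean = β/(α−1) = 39.2/9.7 = 4.041.
Right-skewed posterior ⇒ mode < mean.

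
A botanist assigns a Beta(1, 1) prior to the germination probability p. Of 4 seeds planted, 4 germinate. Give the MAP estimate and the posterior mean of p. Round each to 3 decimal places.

MAP = 1.000; posterior mean = 0.833

Posterior: Beta(1+4, 1+0) = Beta(5, 1).
Since β = 1 ≤ 1 and α > 1, the Beta density is monotone increasing on [0,1]; the mode is at 1.
Mean = 5/(5+1) = 0.833.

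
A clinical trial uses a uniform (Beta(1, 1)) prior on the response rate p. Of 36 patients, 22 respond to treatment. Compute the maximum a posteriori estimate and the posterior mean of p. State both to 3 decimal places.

MAP = 0.611, posterior mean = 0.605

Posterior: Beta(1+22, 1+14) = Beta(23, 15).
Mode = (23−1)/(23+15−2) = 22/36 = 0.611.
Mean = 23/(23+15) = 23/38 = 0.605.
The posterior is left-skewed, so the mode exceeds the mean.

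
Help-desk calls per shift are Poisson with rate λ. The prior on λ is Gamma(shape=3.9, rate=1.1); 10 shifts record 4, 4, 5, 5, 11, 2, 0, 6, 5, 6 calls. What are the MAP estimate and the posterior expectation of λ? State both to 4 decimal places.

Σ counts = 48. Posterior: Gamma(shape = 3.9+48 = 51.9, rate = 1.1+10 = 11.1).
Mode = (α−1)/β = 50.9/11.1 = 4.5856.
Mean = α/β = 51.9/11.1 = 4.6757.

MAP: 4.5856. Posterior mean: 4.6757.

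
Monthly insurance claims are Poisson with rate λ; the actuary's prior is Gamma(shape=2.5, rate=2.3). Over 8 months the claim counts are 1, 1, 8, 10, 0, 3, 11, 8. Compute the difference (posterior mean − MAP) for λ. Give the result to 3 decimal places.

Σ counts = 42. Posterior: Gamma(shape = 2.5+42 = 44.5, rate = 2.3+8 = 10.3).
Mode = (α−1)/β = 43.5/10.3 = 4.223.
Mean = α/β = 44.5/10.3 = 4.320.
Difference = 4.320 − 4.223 = 0.097.
Right-skewed posterior ⇒ mode < mean.

0.097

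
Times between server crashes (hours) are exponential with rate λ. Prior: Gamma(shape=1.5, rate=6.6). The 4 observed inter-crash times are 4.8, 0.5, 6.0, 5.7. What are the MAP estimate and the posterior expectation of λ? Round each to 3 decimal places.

Σ times = 17.0. Posterior: Gamma(shape = 1.5+4 = 5.5, rate = 6.6+17.0 = 23.6).
Mode = (α−1)/β = 4.5/23.6 = 0.191.
Mean = α/β = 5.5/23.6 = 0.233.

MAP estimate = 0.191, posterior expectation = 0.233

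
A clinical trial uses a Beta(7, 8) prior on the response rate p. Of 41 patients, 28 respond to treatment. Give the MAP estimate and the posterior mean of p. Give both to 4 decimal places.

Posterior: Beta(7+28, 8+13) = Beta(35, 21).
Mode = (35−1)/(35+21−2) = 34/54 = 0.6296.
Mean = 35/(35+21) = 35/56 = 0.6250.

p_MAP = 0.6296, E[p|data] = 0.6250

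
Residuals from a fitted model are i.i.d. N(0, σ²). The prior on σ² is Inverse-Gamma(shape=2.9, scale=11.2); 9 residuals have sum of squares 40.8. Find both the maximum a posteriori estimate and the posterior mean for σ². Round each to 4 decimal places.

Posterior: Inverse-Gamma(shape = 2.9+9/2 = 7.4, scale = 11.2+40.8/2 = 31.6).
Mode = β/(α+1) = 31.6/8.4 = 3.7619.
Mean = β/(α−1) = 31.6/6.4 = 4.9375.
Right-skewed posterior ⇒ mode < mean.

MAP: 3.7619. Posterior mean: 4.9375.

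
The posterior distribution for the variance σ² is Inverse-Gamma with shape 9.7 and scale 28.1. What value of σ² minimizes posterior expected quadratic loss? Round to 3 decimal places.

Mode = β/(α+1) = 28.1/10.7 = 2.626.
Mean = β/(α−1) = 28.1/8.7 = 3.230.
Quadratic loss ⇒ the optimal estimator is the posterior mean.

3.230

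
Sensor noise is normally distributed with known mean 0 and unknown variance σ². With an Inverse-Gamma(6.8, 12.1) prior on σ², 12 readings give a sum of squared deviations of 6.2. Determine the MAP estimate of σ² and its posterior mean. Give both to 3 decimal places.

Posterior: Inverse-Gamma(shape = 6.8+12/2 = 12.8, scale = 12.1+6.2/2 = 15.2).
Mode = β/(α+1) = 15.2/13.8 = 1.101.
Mean = β/(α−1) = 15.2/11.8 = 1.288.

σ²_MAP = 1.101, E[σ²|data] = 1.288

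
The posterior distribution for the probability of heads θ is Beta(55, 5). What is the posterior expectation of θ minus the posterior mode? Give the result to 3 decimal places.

-0.014

Mode = (55−1)/(55+5−2) = 54/58 = 0.931.
Mean = 55/(55+5) = 55/60 = 0.917.
Difference = 0.917 − 0.931 = -0.014.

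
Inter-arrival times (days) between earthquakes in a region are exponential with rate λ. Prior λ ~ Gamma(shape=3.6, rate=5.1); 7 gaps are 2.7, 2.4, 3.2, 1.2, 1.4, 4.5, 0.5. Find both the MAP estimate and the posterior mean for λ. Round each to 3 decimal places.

Σ times = 15.9. Posterior: Gamma(shape = 3.6+7 = 10.6, rate = 5.1+15.9 = 21.0).
Mode = (α−1)/β = 9.6/21.0 = 0.457.
Mean = α/β = 10.6/21.0 = 0.505.

MAP estimate = 0.457, posterior mean = 0.505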